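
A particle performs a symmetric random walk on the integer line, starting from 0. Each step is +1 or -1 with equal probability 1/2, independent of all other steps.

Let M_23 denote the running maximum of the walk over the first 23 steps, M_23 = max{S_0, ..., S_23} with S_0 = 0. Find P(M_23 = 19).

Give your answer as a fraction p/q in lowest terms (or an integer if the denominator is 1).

Answer: 253/8388608

Derivation:
Let M_23 = max(S_0,...,S_23). Use the reflection principle: for j ≥ 1, #{paths with M_23 ≥ j} = #{S_23 ≥ j} + #{S_23 ≥ j+1}.
By reflection, #{M_23 ≥ 19} = #{S_23 ≥ 19} + #{S_23 ≥ 20} = 277 + 24 = 301.
#{M_23 ≥ 20} = #{S_23 ≥ 20} + #{S_23 ≥ 21} = 24 + 24 = 48.
#{M_23 = 19} = 301 - 48 = 253.
P(M_23 = 19) = 253/8388608 = 253/8388608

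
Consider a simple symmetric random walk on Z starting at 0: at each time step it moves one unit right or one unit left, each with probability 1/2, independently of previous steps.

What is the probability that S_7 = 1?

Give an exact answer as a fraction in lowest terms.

Answer: 35/128

Derivation:
To reach position 1 after 7 steps: need 4 steps of +1 and 3 of -1.
Favorable paths: C(7,4) = 35
Total paths: 2^7 = 128
P = 35/128 = 35/128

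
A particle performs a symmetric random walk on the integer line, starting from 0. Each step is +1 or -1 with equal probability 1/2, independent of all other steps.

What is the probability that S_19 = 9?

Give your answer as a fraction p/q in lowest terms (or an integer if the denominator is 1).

To reach position 9 after 19 steps: need 14 steps of +1 and 5 of -1.
Favorable paths: C(19,14) = 11628
Total paths: 2^19 = 524288
P = 11628/524288 = 2907/131072

Answer: 2907/131072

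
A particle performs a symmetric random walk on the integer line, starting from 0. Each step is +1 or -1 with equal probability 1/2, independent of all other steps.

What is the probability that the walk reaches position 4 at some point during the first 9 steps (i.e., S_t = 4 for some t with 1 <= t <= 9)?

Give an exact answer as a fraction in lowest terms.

Count via complement. Let g(t,s) = #length-t paths at position s with S_1..S_t all ≠ 4.
g(t,s) = g(t-1,s-1) + g(t-1,s+1) for s ≠ 4; g(t,4) = 0.
t=0: g(0,0)=1
t=1: g(1,-1)=1 g(1,1)=1
t=2: g(2,-2)=1 g(2,0)=2 g(2,2)=1
t=3: g(3,-3)=1 g(3,-1)=3 g(3,1)=3 g(3,3)=1
t=4: g(4,-4)=1 g(4,-2)=4 g(4,0)=6 g(4,2)=4
t=5: g(5,-5)=1 g(5,-3)=5 g(5,-1)=10 g(5,1)=10 g(5,3)=4
t=6: g(6,-6)=1 g(6,-4)=6 g(6,-2)=15 g(6,0)=20 g(6,2)=14
t=7: g(7,-7)=1 g(7,-5)=7 g(7,-3)=21 g(7,-1)=35 g(7,1)=34 g(7,3)=14
t=8: g(8,-8)=1 g(8,-6)=8 g(8,-4)=28 g(8,-2)=56 g(8,0)=69 g(8,2)=48
t=9: g(9,-9)=1 g(9,-7)=9 g(9,-5)=36 g(9,-3)=84 g(9,-1)=125 g(9,1)=117 g(9,3)=48
Paths never hitting 4: Σ_s g(9,s) = 420
Paths hitting 4: 2^9 - 420 = 92
P = 92/512 = 23/128

Answer: 23/128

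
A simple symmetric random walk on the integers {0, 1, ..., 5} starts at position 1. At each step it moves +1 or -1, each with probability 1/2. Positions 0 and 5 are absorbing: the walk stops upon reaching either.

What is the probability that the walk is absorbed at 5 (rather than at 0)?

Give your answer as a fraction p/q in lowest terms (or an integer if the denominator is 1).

Answer: 1/5

Derivation:
Symmetric walk (p = 1/2): the harmonic-function argument gives P(hit 5 before 0 | start at 1) = a/N.
P = 1/5 = 1/5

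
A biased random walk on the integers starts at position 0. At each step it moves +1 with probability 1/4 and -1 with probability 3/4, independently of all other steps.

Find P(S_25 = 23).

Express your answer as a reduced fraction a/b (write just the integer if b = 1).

Answer: 75/1125899906842624

Derivation:
To reach position 23 after 25 steps: need 24 steps of +1 and 1 step of -1.
Number of such sequences: C(25,24) = 25
Each has probability (1/4)^24 · (3/4)^1 = 3/1125899906842624
P = 25 · 3/1125899906842624 = 75/1125899906842624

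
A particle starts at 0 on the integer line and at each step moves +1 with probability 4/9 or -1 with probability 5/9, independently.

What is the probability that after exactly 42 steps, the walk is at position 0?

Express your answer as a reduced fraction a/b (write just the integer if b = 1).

To be at 0 after 42 steps: need exactly 21 steps of +1 and 21 of -1.
Number of such sequences: C(42,21) = 538257874440
Each has probability (4/9)^21 · (5/9)^21 = 2097152000000000000000000000/11972515182562019788602740026717047105681
P = 538257874440 · 2097152000000000000000000000/11972515182562019788602740026717047105681 = 376269525965864960000000000000000000000/3990838394187339929534246675572349035227

Answer: 376269525965864960000000000000000000000/3990838394187339929534246675572349035227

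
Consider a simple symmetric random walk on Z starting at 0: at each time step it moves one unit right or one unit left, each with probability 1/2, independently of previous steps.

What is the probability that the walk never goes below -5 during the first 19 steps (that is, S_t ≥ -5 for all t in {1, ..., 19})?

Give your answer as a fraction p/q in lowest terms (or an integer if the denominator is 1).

Answer: 54587/65536

Derivation:
Let f(t,s) = #length-t paths at position s with S_1..S_t all ≥ -5.
f(t,s) = f(t-1,s-1) + f(t-1,s+1) for s ≥ -5; f(t,s) = 0 for s < -5.
t=0: f(0,0)=1
t=1: f(1,-1)=1 f(1,1)=1
t=2: f(2,-2)=1 f(2,0)=2 f(2,2)=1
t=3: f(3,-3)=1 f(3,-1)=3 f(3,1)=3 f(3,3)=1
t=4: f(4,-4)=1 f(4,-2)=4 f(4,0)=6 f(4,2)=4 f(4,4)=1
t=5: f(5,-5)=1 f(5,-3)=5 f(5,-1)=10 f(5,1)=10 f(5,3)=5 f(5,5)=1
t=6: f(6,-4)=6 f(6,-2)=15 f(6,0)=20 f(6,2)=15 f(6,4)=6 f(6,6)=1
t=7: f(7,-5)=6 f(7,-3)=21 f(7,-1)=35 f(7,1)=35 f(7,3)=21 f(7,5)=7 f(7,7)=1
t=8: f(8,-4)=27 f(8,-2)=56 f(8,0)=70 f(8,2)=56 f(8,4)=28 f(8,6)=8 f(8,8)=1
t=9: f(9,-5)=27 f(9,-3)=83 f(9,-1)=126 f(9,1)=126 f(9,3)=84 f(9,5)=36 f(9,7)=9 f(9,9)=1
t=10: f(10,-4)=110 f(10,-2)=209 f(10,0)=252 f(10,2)=210 f(10,4)=120 f(10,6)=45 f(10,8)=10 f(10,10)=1
t=11: f(11,-5)=110 f(11,-3)=319 f(11,-1)=461 f(11,1)=462 f(11,3)=330 f(11,5)=165 f(11,7)=55 f(11,9)=11 f(11,11)=1
t=12: f(12,-4)=429 f(12,-2)=780 f(12,0)=923 f(12,2)=792 f(12,4)=495 f(12,6)=220 f(12,8)=66 f(12,10)=12 f(12,12)=1
t=13: f(13,-5)=429 f(13,-3)=1209 f(13,-1)=1703 f(13,1)=1715 f(13,3)=1287 f(13,5)=715 f(13,7)=286 f(13,9)=78 f(13,11)=13 f(13,13)=1
t=14: f(14,-4)=1638 f(14,-2)=2912 f(14,0)=3418 f(14,2)=3002 f(14,4)=2002 f(14,6)=1001 f(14,8)=364 f(14,10)=91 f(14,12)=14 f(14,14)=1
t=15: f(15,-5)=1638 f(15,-3)=4550 f(15,-1)=6330 f(15,1)=6420 f(15,3)=5004 f(15,5)=3003 f(15,7)=1365 f(15,9)=455 f(15,11)=105 f(15,13)=15 f(15,15)=1
t=16: f(16,-4)=6188 f(16,-2)=10880 f(16,0)=12750 f(16,2)=11424 f(16,4)=8007 f(16,6)=4368 f(16,8)=1820 f(16,10)=560 f(16,12)=120 f(16,14)=16 f(16,16)=1
t=17: f(17,-5)=6188 f(17,-3)=17068 f(17,-1)=23630 f(17,1)=24174 f(17,3)=19431 f(17,5)=12375 f(17,7)=6188 f(17,9)=2380 f(17,11)=680 f(17,13)=136 f(17,15)=17 f(17,17)=1
t=18: f(18,-4)=23256 f(18,-2)=40698 f(18,0)=47804 f(18,2)=43605 f(18,4)=31806 f(18,6)=18563 f(18,8)=8568 f(18,10)=3060 f(18,12)=816 f(18,14)=153 f(18,16)=18 f(18,18)=1
t=19: f(19,-5)=23256 f(19,-3)=63954 f(19,-1)=88502 f(19,1)=91409 f(19,3)=75411 f(19,5)=50369 f(19,7)=27131 f(19,9)=11628 f(19,11)=3876 f(19,13)=969 f(19,15)=171 f(19,17)=19 f(19,19)=1
Σ_s f(19,s) = 436696
P = 436696/524288 = 54587/65536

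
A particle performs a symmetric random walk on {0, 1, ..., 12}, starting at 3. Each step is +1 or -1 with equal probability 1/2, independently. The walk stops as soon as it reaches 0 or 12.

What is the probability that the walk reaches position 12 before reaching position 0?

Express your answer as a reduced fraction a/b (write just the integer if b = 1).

Symmetric walk (p = 1/2): the harmonic-function argument gives P(hit 12 before 0 | start at 3) = a/N.
P = 3/12 = 1/4

Answer: 1/4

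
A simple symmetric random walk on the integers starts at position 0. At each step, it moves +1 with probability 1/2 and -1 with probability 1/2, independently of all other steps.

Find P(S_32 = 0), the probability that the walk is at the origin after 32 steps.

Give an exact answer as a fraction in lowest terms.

Answer: 300540195/2147483648

Derivation:
To return to 0 after 32 steps: need exactly 16 steps of +1 and 16 of -1.
Favorable paths: C(32,16) = 601080390
Total paths: 2^32 = 4294967296
P = 601080390/4294967296 = 300540195/2147483648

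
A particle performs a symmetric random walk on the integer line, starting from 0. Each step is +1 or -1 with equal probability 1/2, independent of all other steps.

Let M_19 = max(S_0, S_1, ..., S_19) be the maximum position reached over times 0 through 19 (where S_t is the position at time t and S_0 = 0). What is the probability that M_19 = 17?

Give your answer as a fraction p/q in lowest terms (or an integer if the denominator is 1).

Let M_19 = max(S_0,...,S_19). Use the reflection principle: for j ≥ 1, #{paths with M_19 ≥ j} = #{S_19 ≥ j} + #{S_19 ≥ j+1}.
By reflection, #{M_19 ≥ 17} = #{S_19 ≥ 17} + #{S_19 ≥ 18} = 20 + 1 = 21.
#{M_19 ≥ 18} = #{S_19 ≥ 18} + #{S_19 ≥ 19} = 1 + 1 = 2.
#{M_19 = 17} = 21 - 2 = 19.
P(M_19 = 17) = 19/524288 = 19/524288

Answer: 19/524288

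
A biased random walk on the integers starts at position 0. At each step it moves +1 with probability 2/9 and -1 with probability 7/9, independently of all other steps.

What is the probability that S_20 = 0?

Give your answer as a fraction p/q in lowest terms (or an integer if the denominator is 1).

To be at 0 after 20 steps: need exactly 10 steps of +1 and 10 of -1.
Number of such sequences: C(20,10) = 184756
Each has probability (2/9)^10 · (7/9)^10 = 289254654976/12157665459056928801
P = 184756 · 289254654976/12157665459056928801 = 53441533034745856/12157665459056928801

Answer: 53441533034745856/12157665459056928801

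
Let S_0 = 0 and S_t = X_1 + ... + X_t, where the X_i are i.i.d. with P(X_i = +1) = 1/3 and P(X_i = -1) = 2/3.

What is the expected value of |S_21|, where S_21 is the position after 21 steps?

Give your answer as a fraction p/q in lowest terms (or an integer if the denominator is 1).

Answer: 8406308099/1162261467

Derivation:
S_21 takes values m ≡ 1 (mod 2) with |m| ≤ 21; P(S_21=m) = C(21,(21+m)/2) · (1/3)^((21+m)/2) · (2/3)^((21-m)/2).
Distribution: P(S=-21)=2097152/10460353203, P(S=-19)=7340032/3486784401, P(S=-17)=36700160/3486784401, P(S=-15)=348651520/10460353203, P(S=-13)=87162880/1162261467, P(S=-11)=148176896/1162261467, P(S=-9)=592707584/3486784401, P(S=-7)=211681280/1162261467, P(S=-5)=185221120/1162261467, P(S=-3)=1203937280/10460353203, P(S=-1)=240787456/3486784401, P(S=1)=120393728/3486784401, P(S=3)=150492160/10460353203, P(S=5)=5788160/1162261467, P(S=7)=1653760/1162261467, P(S=9)=1157632/3486784401, P(S=11)=72352/1162261467, P(S=13)=10640/1162261467, P(S=15)=10640/10460353203, P(S=17)=280/3486784401, P(S=19)=14/3486784401, P(S=21)=1/10460353203
E[|S_21|] = Σ_m |m|·P(S_21=m) = 8406308099/1162261467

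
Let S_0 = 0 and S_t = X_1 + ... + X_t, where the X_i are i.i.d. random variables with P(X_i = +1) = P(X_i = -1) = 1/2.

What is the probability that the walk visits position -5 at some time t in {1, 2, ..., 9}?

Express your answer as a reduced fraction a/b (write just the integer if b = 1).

Answer: 7/64

Derivation:
Count via complement. Let g(t,s) = #length-t paths at position s with S_1..S_t all ≠ -5.
g(t,s) = g(t-1,s-1) + g(t-1,s+1) for s ≠ -5; g(t,-5) = 0.
t=0: g(0,0)=1
t=1: g(1,-1)=1 g(1,1)=1
t=2: g(2,-2)=1 g(2,0)=2 g(2,2)=1
t=3: g(3,-3)=1 g(3,-1)=3 g(3,1)=3 g(3,3)=1
t=4: g(4,-4)=1 g(4,-2)=4 g(4,0)=6 g(4,2)=4 g(4,4)=1
t=5: g(5,-3)=5 g(5,-1)=10 g(5,1)=10 g(5,3)=5 g(5,5)=1
t=6: g(6,-4)=5 g(6,-2)=15 g(6,0)=20 g(6,2)=15 g(6,4)=6 g(6,6)=1
t=7: g(7,-3)=20 g(7,-1)=35 g(7,1)=35 g(7,3)=21 g(7,5)=7 g(7,7)=1
t=8: g(8,-4)=20 g(8,-2)=55 g(8,0)=70 g(8,2)=56 g(8,4)=28 g(8,6)=8 g(8,8)=1
t=9: g(9,-3)=75 g(9,-1)=125 g(9,1)=126 g(9,3)=84 g(9,5)=36 g(9,7)=9 g(9,9)=1
Paths never hitting -5: Σ_s g(9,s) = 456
Paths hitting -5: 2^9 - 456 = 56
P = 56/512 = 7/64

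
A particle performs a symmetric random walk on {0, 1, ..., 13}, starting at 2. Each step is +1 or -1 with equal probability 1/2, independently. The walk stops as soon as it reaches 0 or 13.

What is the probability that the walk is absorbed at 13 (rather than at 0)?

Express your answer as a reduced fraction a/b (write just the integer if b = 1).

Answer: 2/13

Derivation:
Symmetric walk (p = 1/2): the harmonic-function argument gives P(hit 13 before 0 | start at 2) = a/N.
P = 2/13 = 2/13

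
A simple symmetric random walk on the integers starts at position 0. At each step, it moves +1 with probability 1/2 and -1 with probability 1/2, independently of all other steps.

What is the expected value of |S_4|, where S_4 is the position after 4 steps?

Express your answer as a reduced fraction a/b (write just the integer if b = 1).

Answer: 3/2

Derivation:
S_4 takes values m ≡ 0 (mod 2) with |m| ≤ 4; P(S_4=m) = C(4,(4+m)/2)/2^4.
Total paths: 2^4 = 16
Distribution: P(S=-4)=1/16, P(S=-2)=4/16, P(S=0)=6/16, P(S=2)=4/16, P(S=4)=1/16
E[|S_4|] = Σ_m |m|·P(S_4=m) = 24/16 = 3/2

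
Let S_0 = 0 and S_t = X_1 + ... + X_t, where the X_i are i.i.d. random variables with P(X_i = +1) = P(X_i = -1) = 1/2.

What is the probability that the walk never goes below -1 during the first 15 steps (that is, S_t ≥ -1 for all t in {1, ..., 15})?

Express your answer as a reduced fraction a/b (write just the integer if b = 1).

Let f(t,s) = #length-t paths at position s with S_1..S_t all ≥ -1.
f(t,s) = f(t-1,s-1) + f(t-1,s+1) for s ≥ -1; f(t,s) = 0 for s < -1.
t=0: f(0,0)=1
t=1: f(1,-1)=1 f(1,1)=1
t=2: f(2,0)=2 f(2,2)=1
t=3: f(3,-1)=2 f(3,1)=3 f(3,3)=1
t=4: f(4,0)=5 f(4,2)=4 f(4,4)=1
t=5: f(5,-1)=5 f(5,1)=9 f(5,3)=5 f(5,5)=1
t=6: f(6,0)=14 f(6,2)=14 f(6,4)=6 f(6,6)=1
t=7: f(7,-1)=14 f(7,1)=28 f(7,3)=20 f(7,5)=7 f(7,7)=1
t=8: f(8,0)=42 f(8,2)=48 f(8,4)=27 f(8,6)=8 f(8,8)=1
t=9: f(9,-1)=42 f(9,1)=90 f(9,3)=75 f(9,5)=35 f(9,7)=9 f(9,9)=1
t=10: f(10,0)=132 f(10,2)=165 f(10,4)=110 f(10,6)=44 f(10,8)=10 f(10,10)=1
t=11: f(11,-1)=132 f(11,1)=297 f(11,3)=275 f(11,5)=154 f(11,7)=54 f(11,9)=11 f(11,11)=1
t=12: f(12,0)=429 f(12,2)=572 f(12,4)=429 f(12,6)=208 f(12,8)=65 f(12,10)=12 f(12,12)=1
t=13: f(13,-1)=429 f(13,1)=1001 f(13,3)=1001 f(13,5)=637 f(13,7)=273 f(13,9)=77 f(13,11)=13 f(13,13)=1
t=14: f(14,0)=1430 f(14,2)=2002 f(14,4)=1638 f(14,6)=910 f(14,8)=350 f(14,10)=90 f(14,12)=14 f(14,14)=1
t=15: f(15,-1)=1430 f(15,1)=3432 f(15,3)=3640 f(15,5)=2548 f(15,7)=1260 f(15,9)=440 f(15,11)=104 f(15,13)=15 f(15,15)=1
Σ_s f(15,s) = 12870
P = 12870/32768 = 6435/16384

Answer: 6435/16384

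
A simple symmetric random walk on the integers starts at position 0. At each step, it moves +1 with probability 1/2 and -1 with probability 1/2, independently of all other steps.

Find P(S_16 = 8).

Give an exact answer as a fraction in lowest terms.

Answer: 455/16384

Derivation:
To reach position 8 after 16 steps: need 12 steps of +1 and 4 of -1.
Favorable paths: C(16,12) = 1820
Total paths: 2^16 = 65536
P = 1820/65536 = 455/16384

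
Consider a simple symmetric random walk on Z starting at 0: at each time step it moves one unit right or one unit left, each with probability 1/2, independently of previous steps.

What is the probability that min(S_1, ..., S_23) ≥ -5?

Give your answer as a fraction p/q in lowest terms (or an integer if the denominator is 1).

Answer: 1656667/2097152

Derivation:
Let f(t,s) = #length-t paths at position s with S_1..S_t all ≥ -5.
f(t,s) = f(t-1,s-1) + f(t-1,s+1) for s ≥ -5; f(t,s) = 0 for s < -5.
t=0: f(0,0)=1
t=1: f(1,-1)=1 f(1,1)=1
t=2: f(2,-2)=1 f(2,0)=2 f(2,2)=1
t=3: f(3,-3)=1 f(3,-1)=3 f(3,1)=3 f(3,3)=1
t=4: f(4,-4)=1 f(4,-2)=4 f(4,0)=6 f(4,2)=4 f(4,4)=1
t=5: f(5,-5)=1 f(5,-3)=5 f(5,-1)=10 f(5,1)=10 f(5,3)=5 f(5,5)=1
t=6: f(6,-4)=6 f(6,-2)=15 f(6,0)=20 f(6,2)=15 f(6,4)=6 f(6,6)=1
t=7: f(7,-5)=6 f(7,-3)=21 f(7,-1)=35 f(7,1)=35 f(7,3)=21 f(7,5)=7 f(7,7)=1
t=8: f(8,-4)=27 f(8,-2)=56 f(8,0)=70 f(8,2)=56 f(8,4)=28 f(8,6)=8 f(8,8)=1
t=9: f(9,-5)=27 f(9,-3)=83 f(9,-1)=126 f(9,1)=126 f(9,3)=84 f(9,5)=36 f(9,7)=9 f(9,9)=1
t=10: f(10,-4)=110 f(10,-2)=209 f(10,0)=252 f(10,2)=210 f(10,4)=120 f(10,6)=45 f(10,8)=10 f(10,10)=1
t=11: f(11,-5)=110 f(11,-3)=319 f(11,-1)=461 f(11,1)=462 f(11,3)=330 f(11,5)=165 f(11,7)=55 f(11,9)=11 f(11,11)=1
t=12: f(12,-4)=429 f(12,-2)=780 f(12,0)=923 f(12,2)=792 f(12,4)=495 f(12,6)=220 f(12,8)=66 f(12,10)=12 f(12,12)=1
t=13: f(13,-5)=429 f(13,-3)=1209 f(13,-1)=1703 f(13,1)=1715 f(13,3)=1287 f(13,5)=715 f(13,7)=286 f(13,9)=78 f(13,11)=13 f(13,13)=1
t=14: f(14,-4)=1638 f(14,-2)=2912 f(14,0)=3418 f(14,2)=3002 f(14,4)=2002 f(14,6)=1001 f(14,8)=364 f(14,10)=91 f(14,12)=14 f(14,14)=1
t=15: f(15,-5)=1638 f(15,-3)=4550 f(15,-1)=6330 f(15,1)=6420 f(15,3)=5004 f(15,5)=3003 f(15,7)=1365 f(15,9)=455 f(15,11)=105 f(15,13)=15 f(15,15)=1
t=16: f(16,-4)=6188 f(16,-2)=10880 f(16,0)=12750 f(16,2)=11424 f(16,4)=8007 f(16,6)=4368 f(16,8)=1820 f(16,10)=560 f(16,12)=120 f(16,14)=16 f(16,16)=1
t=17: f(17,-5)=6188 f(17,-3)=17068 f(17,-1)=23630 f(17,1)=24174 f(17,3)=19431 f(17,5)=12375 f(17,7)=6188 f(17,9)=2380 f(17,11)=680 f(17,13)=136 f(17,15)=17 f(17,17)=1
t=18: f(18,-4)=23256 f(18,-2)=40698 f(18,0)=47804 f(18,2)=43605 f(18,4)=31806 f(18,6)=18563 f(18,8)=8568 f(18,10)=3060 f(18,12)=816 f(18,14)=153 f(18,16)=18 f(18,18)=1
t=19: f(19,-5)=23256 f(19,-3)=63954 f(19,-1)=88502 f(19,1)=91409 f(19,3)=75411 f(19,5)=50369 f(19,7)=27131 f(19,9)=11628 f(19,11)=3876 f(19,13)=969 f(19,15)=171 f(19,17)=19 f(19,19)=1
t=20: f(20,-4)=87210 f(20,-2)=152456 f(20,0)=179911 f(20,2)=166820 f(20,4)=125780 f(20,6)=77500 f(20,8)=38759 f(20,10)=15504 f(20,12)=4845 f(20,14)=1140 f(20,16)=190 f(20,18)=20 f(20,20)=1
t=21: f(21,-5)=87210 f(21,-3)=239666 f(21,-1)=332367 f(21,1)=346731 f(21,3)=292600 f(21,5)=203280 f(21,7)=116259 f(21,9)=54263 f(21,11)=20349 f(21,13)=5985 f(21,15)=1330 f(21,17)=210 f(21,19)=21 f(21,21)=1
t=22: f(22,-4)=326876 f(22,-2)=572033 f(22,0)=679098 f(22,2)=639331 f(22,4)=495880 f(22,6)=319539 f(22,8)=170522 f(22,10)=74612 f(22,12)=26334 f(22,14)=7315 f(22,16)=1540 f(22,18)=231 f(22,20)=22 f(22,22)=1
t=23: f(23,-5)=326876 f(23,-3)=898909 f(23,-1)=1251131 f(23,1)=1318429 f(23,3)=1135211 f(23,5)=815419 f(23,7)=490061 f(23,9)=245134 f(23,11)=100946 f(23,13)=33649 f(23,15)=8855 f(23,17)=1771 f(23,19)=253 f(23,21)=23 f(23,23)=1
Σ_s f(23,s) = 6626668
P = 6626668/8388608 = 1656667/2097152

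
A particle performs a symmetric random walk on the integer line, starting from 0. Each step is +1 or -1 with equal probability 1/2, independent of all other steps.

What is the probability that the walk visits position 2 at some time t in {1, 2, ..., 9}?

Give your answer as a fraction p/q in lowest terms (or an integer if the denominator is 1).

Answer: 65/128

Derivation:
Count via complement. Let g(t,s) = #length-t paths at position s with S_1..S_t all ≠ 2.
g(t,s) = g(t-1,s-1) + g(t-1,s+1) for s ≠ 2; g(t,2) = 0.
t=0: g(0,0)=1
t=1: g(1,-1)=1 g(1,1)=1
t=2: g(2,-2)=1 g(2,0)=2
t=3: g(3,-3)=1 g(3,-1)=3 g(3,1)=2
t=4: g(4,-4)=1 g(4,-2)=4 g(4,0)=5
t=5: g(5,-5)=1 g(5,-3)=5 g(5,-1)=9 g(5,1)=5
t=6: g(6,-6)=1 g(6,-4)=6 g(6,-2)=14 g(6,0)=14
t=7: g(7,-7)=1 g(7,-5)=7 g(7,-3)=20 g(7,-1)=28 g(7,1)=14
t=8: g(8,-8)=1 g(8,-6)=8 g(8,-4)=27 g(8,-2)=48 g(8,0)=42
t=9: g(9,-9)=1 g(9,-7)=9 g(9,-5)=35 g(9,-3)=75 g(9,-1)=90 g(9,1)=42
Paths never hitting 2: Σ_s g(9,s) = 252
Paths hitting 2: 2^9 - 252 = 260
P = 260/512 = 65/128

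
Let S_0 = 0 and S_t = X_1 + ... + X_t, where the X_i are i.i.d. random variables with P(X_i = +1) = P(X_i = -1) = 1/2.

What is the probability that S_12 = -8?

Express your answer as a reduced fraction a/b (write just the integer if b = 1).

Answer: 33/2048

Derivation:
To reach position -8 after 12 steps: need 2 steps of +1 and 10 of -1.
Favorable paths: C(12,2) = 66
Total paths: 2^12 = 4096
P = 66/4096 = 33/2048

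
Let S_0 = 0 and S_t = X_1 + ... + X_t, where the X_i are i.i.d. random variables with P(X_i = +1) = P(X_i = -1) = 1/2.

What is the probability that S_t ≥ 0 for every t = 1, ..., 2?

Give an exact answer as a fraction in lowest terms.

Let f(t,s) = #length-t paths at position s with S_1..S_t all ≥ 0.
f(t,s) = f(t-1,s-1) + f(t-1,s+1) for s ≥ 0; f(t,s) = 0 for s < 0.
t=0: f(0,0)=1
t=1: f(1,1)=1
t=2: f(2,0)=1 f(2,2)=1
Σ_s f(2,s) = 2
P = 2/4 = 1/2

Answer: 1/2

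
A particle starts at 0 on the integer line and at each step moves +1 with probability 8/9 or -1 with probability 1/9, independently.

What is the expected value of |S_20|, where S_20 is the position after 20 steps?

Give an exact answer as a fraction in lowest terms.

S_20 takes values m ≡ 0 (mod 2) with |m| ≤ 20; P(S_20=m) = C(20,(20+m)/2) · (8/9)^((20+m)/2) · (1/9)^((20-m)/2).
Distribution: P(S=-20)=1/12157665459056928801, P(S=-18)=160/12157665459056928801, P(S=-16)=12160/12157665459056928801, P(S=-14)=194560/4052555153018976267, P(S=-12)=6615040/4052555153018976267, P(S=-10)=169345024/4052555153018976267, P(S=-8)=3386900480/4052555153018976267, P(S=-6)=54190407680/4052555153018976267, P(S=-4)=704475299840/4052555153018976267, P(S=-2)=22543209594880/12157665459056928801, P(S=0)=198380244434944/12157665459056928801, P(S=2)=1442765414072320/12157665459056928801, P(S=4)=2885530828144640/4052555153018976267, P(S=6)=14205690230865920/4052555153018976267, P(S=8)=56822760923463680/4052555153018976267, P(S=10)=181832834955083776/4052555153018976267, P(S=12)=454582087387709440/4052555153018976267, P(S=14)=855683929200394240/4052555153018976267, P(S=16)=3422735716801576960/12157665459056928801, P(S=18)=2882303761517117440/12157665459056928801, P(S=20)=1152921504606846976/12157665459056928801
E[|S_20|] = Σ_m |m|·P(S_20=m) = 189119349678544089940/12157665459056928801

Answer: 189119349678544089940/12157665459056928801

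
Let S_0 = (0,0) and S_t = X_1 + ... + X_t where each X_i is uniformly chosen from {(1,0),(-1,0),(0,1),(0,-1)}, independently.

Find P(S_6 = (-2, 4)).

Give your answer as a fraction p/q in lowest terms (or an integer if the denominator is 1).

Let h be the number of horizontal steps (so 6-h are vertical). To end at (-2,4) need (h-2)/2 right-steps and ((6-h)+4)/2 up-steps.
Sum over h with 2 ≤ h ≤ 2, h ≡ 0 (mod 2), 6-h ≡ 0 (mod 2):
h=2: C(6,2)·C(2,0)·C(4,4) = 15·1·1 = 15
Total favorable: 15
Total paths: 4^6 = 4096
P = 15/4096 = 15/4096

Answer: 15/4096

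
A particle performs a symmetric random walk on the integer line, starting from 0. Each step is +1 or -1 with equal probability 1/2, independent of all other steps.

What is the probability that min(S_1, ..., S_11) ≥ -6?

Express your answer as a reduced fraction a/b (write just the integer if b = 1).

Answer: 1969/2048

Derivation:
Let f(t,s) = #length-t paths at position s with S_1..S_t all ≥ -6.
f(t,s) = f(t-1,s-1) + f(t-1,s+1) for s ≥ -6; f(t,s) = 0 for s < -6.
t=0: f(0,0)=1
t=1: f(1,-1)=1 f(1,1)=1
t=2: f(2,-2)=1 f(2,0)=2 f(2,2)=1
t=3: f(3,-3)=1 f(3,-1)=3 f(3,1)=3 f(3,3)=1
t=4: f(4,-4)=1 f(4,-2)=4 f(4,0)=6 f(4,2)=4 f(4,4)=1
t=5: f(5,-5)=1 f(5,-3)=5 f(5,-1)=10 f(5,1)=10 f(5,3)=5 f(5,5)=1
t=6: f(6,-6)=1 f(6,-4)=6 f(6,-2)=15 f(6,0)=20 f(6,2)=15 f(6,4)=6 f(6,6)=1
t=7: f(7,-5)=7 f(7,-3)=21 f(7,-1)=35 f(7,1)=35 f(7,3)=21 f(7,5)=7 f(7,7)=1
t=8: f(8,-6)=7 f(8,-4)=28 f(8,-2)=56 f(8,0)=70 f(8,2)=56 f(8,4)=28 f(8,6)=8 f(8,8)=1
t=9: f(9,-5)=35 f(9,-3)=84 f(9,-1)=126 f(9,1)=126 f(9,3)=84 f(9,5)=36 f(9,7)=9 f(9,9)=1
t=10: f(10,-6)=35 f(10,-4)=119 f(10,-2)=210 f(10,0)=252 f(10,2)=210 f(10,4)=120 f(10,6)=45 f(10,8)=10 f(10,10)=1
t=11: f(11,-5)=154 f(11,-3)=329 f(11,-1)=462 f(11,1)=462 f(11,3)=330 f(11,5)=165 f(11,7)=55 f(11,9)=11 f(11,11)=1
Σ_s f(11,s) = 1969
P = 1969/2048 = 1969/2048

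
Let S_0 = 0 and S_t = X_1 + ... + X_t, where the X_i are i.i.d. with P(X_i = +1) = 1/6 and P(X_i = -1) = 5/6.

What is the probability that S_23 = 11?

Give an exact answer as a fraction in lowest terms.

Answer: 525765625/263243407684534272

Derivation:
To reach position 11 after 23 steps: need 17 steps of +1 and 6 steps of -1.
Number of such sequences: C(23,17) = 100947
Each has probability (1/6)^17 · (5/6)^6 = 15625/789730223053602816
P = 100947 · 15625/789730223053602816 = 525765625/263243407684534272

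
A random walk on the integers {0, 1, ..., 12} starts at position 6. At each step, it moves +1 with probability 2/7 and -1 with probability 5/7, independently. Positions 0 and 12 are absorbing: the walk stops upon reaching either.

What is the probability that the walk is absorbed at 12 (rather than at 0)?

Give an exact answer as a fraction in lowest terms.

Answer: 64/15689

Derivation:
Biased walk: p = 2/7, q = 5/7, r = q/p = 5/2
Gambler's ruin: P(hit 12 before 0 | start at 6) = (1 - r^a)/(1 - r^N)
r^6 = 15625/64; r^12 = 244140625/4096
P = (1 - 15625/64) / (1 - 244140625/4096) = -15561/64 / -244136529/4096 = 64/15689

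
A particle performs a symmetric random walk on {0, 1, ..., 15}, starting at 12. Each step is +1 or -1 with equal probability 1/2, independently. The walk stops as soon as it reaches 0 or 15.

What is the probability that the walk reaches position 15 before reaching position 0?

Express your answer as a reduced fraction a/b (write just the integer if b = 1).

Answer: 4/5

Derivation:
Symmetric walk (p = 1/2): the harmonic-function argument gives P(hit 15 before 0 | start at 12) = a/N.
P = 12/15 = 4/5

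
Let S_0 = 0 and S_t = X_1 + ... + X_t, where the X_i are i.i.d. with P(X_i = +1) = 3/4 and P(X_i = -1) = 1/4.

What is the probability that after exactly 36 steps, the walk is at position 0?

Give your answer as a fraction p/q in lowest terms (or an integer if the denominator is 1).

Answer: 878973338916790425/1180591620717411303424

Derivation:
To be at 0 after 36 steps: need exactly 18 steps of +1 and 18 of -1.
Number of such sequences: C(36,18) = 9075135300
Each has probability (3/4)^18 · (1/4)^18 = 387420489/4722366482869645213696
P = 9075135300 · 387420489/4722366482869645213696 = 878973338916790425/1180591620717411303424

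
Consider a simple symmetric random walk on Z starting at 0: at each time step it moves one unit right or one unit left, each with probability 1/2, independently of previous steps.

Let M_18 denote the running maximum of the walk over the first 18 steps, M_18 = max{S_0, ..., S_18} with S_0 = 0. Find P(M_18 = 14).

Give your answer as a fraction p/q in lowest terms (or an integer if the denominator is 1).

Answer: 153/262144

Derivation:
Let M_18 = max(S_0,...,S_18). Use the reflection principle: for j ≥ 1, #{paths with M_18 ≥ j} = #{S_18 ≥ j} + #{S_18 ≥ j+1}.
By reflection, #{M_18 ≥ 14} = #{S_18 ≥ 14} + #{S_18 ≥ 15} = 172 + 19 = 191.
#{M_18 ≥ 15} = #{S_18 ≥ 15} + #{S_18 ≥ 16} = 19 + 19 = 38.
#{M_18 = 14} = 191 - 38 = 153.
P(M_18 = 14) = 153/262144 = 153/262144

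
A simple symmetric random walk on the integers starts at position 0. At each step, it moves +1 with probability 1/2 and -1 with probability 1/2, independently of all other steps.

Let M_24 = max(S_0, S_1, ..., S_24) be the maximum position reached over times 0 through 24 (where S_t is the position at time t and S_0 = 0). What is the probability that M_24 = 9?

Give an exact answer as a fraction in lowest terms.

Answer: 43263/2097152

Derivation:
Let M_24 = max(S_0,...,S_24). Use the reflection principle: for j ≥ 1, #{paths with M_24 ≥ j} = #{S_24 ≥ j} + #{S_24 ≥ j+1}.
By reflection, #{M_24 ≥ 9} = #{S_24 ≥ 9} + #{S_24 ≥ 10} = 536155 + 536155 = 1072310.
#{M_24 ≥ 10} = #{S_24 ≥ 10} + #{S_24 ≥ 11} = 536155 + 190051 = 726206.
#{M_24 = 9} = 1072310 - 726206 = 346104.
P(M_24 = 9) = 346104/16777216 = 43263/2097152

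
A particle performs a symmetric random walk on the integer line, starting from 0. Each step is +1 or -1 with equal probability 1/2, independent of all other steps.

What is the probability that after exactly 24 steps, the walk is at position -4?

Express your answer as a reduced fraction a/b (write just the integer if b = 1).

To reach position -4 after 24 steps: need 10 steps of +1 and 14 of -1.
Favorable paths: C(24,10) = 1961256
Total paths: 2^24 = 16777216
P = 1961256/16777216 = 245157/2097152

Answer: 245157/2097152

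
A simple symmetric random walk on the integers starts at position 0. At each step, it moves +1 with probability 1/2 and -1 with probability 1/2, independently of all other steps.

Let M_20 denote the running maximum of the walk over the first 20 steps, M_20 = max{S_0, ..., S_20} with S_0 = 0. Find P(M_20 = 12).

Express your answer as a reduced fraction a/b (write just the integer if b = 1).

Answer: 4845/1048576

Derivation:
Let M_20 = max(S_0,...,S_20). Use the reflection principle: for j ≥ 1, #{paths with M_20 ≥ j} = #{S_20 ≥ j} + #{S_20 ≥ j+1}.
By reflection, #{M_20 ≥ 12} = #{S_20 ≥ 12} + #{S_20 ≥ 13} = 6196 + 1351 = 7547.
#{M_20 ≥ 13} = #{S_20 ≥ 13} + #{S_20 ≥ 14} = 1351 + 1351 = 2702.
#{M_20 = 12} = 7547 - 2702 = 4845.
P(M_20 = 12) = 4845/1048576 = 4845/1048576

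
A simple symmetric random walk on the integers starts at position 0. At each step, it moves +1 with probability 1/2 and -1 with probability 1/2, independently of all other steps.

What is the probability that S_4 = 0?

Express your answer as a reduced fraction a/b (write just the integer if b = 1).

Answer: 3/8

Derivation:
To return to 0 after 4 steps: need exactly 2 steps of +1 and 2 of -1.
Favorable paths: C(4,2) = 6
Total paths: 2^4 = 16
P = 6/16 = 3/8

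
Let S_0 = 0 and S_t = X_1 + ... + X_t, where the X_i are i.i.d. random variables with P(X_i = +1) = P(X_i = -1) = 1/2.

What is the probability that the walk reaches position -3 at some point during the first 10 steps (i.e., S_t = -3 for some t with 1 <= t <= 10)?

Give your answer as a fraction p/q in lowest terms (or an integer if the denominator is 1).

Answer: 11/32

Derivation:
Count via complement. Let g(t,s) = #length-t paths at position s with S_1..S_t all ≠ -3.
g(t,s) = g(t-1,s-1) + g(t-1,s+1) for s ≠ -3; g(t,-3) = 0.
t=0: g(0,0)=1
t=1: g(1,-1)=1 g(1,1)=1
t=2: g(2,-2)=1 g(2,0)=2 g(2,2)=1
t=3: g(3,-1)=3 g(3,1)=3 g(3,3)=1
t=4: g(4,-2)=3 g(4,0)=6 g(4,2)=4 g(4,4)=1
t=5: g(5,-1)=9 g(5,1)=10 g(5,3)=5 g(5,5)=1
t=6: g(6,-2)=9 g(6,0)=19 g(6,2)=15 g(6,4)=6 g(6,6)=1
t=7: g(7,-1)=28 g(7,1)=34 g(7,3)=21 g(7,5)=7 g(7,7)=1
t=8: g(8,-2)=28 g(8,0)=62 g(8,2)=55 g(8,4)=28 g(8,6)=8 g(8,8)=1
t=9: g(9,-1)=90 g(9,1)=117 g(9,3)=83 g(9,5)=36 g(9,7)=9 g(9,9)=1
t=10: g(10,-2)=90 g(10,0)=207 g(10,2)=200 g(10,4)=119 g(10,6)=45 g(10,8)=10 g(10,10)=1
Paths never hitting -3: Σ_s g(10,s) = 672
Paths hitting -3: 2^10 - 672 = 352
P = 352/1024 = 11/32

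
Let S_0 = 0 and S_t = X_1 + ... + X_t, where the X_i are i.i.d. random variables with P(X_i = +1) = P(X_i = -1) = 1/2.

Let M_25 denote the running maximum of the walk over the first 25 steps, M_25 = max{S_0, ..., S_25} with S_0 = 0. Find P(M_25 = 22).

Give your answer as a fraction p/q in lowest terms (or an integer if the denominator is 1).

Answer: 25/33554432

Derivation:
Let M_25 = max(S_0,...,S_25). Use the reflection principle: for j ≥ 1, #{paths with M_25 ≥ j} = #{S_25 ≥ j} + #{S_25 ≥ j+1}.
By reflection, #{M_25 ≥ 22} = #{S_25 ≥ 22} + #{S_25 ≥ 23} = 26 + 26 = 52.
#{M_25 ≥ 23} = #{S_25 ≥ 23} + #{S_25 ≥ 24} = 26 + 1 = 27.
#{M_25 = 22} = 52 - 27 = 25.
P(M_25 = 22) = 25/33554432 = 25/33554432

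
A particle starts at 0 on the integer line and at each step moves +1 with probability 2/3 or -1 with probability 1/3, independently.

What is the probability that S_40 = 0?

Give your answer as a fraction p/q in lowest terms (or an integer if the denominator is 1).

To be at 0 after 40 steps: need exactly 20 steps of +1 and 20 of -1.
Number of such sequences: C(40,20) = 137846528820
Each has probability (2/3)^20 · (1/3)^20 = 1048576/12157665459056928801
P = 137846528820 · 1048576/12157665459056928801 = 16060284644884480/1350851717672992089

Answer: 16060284644884480/1350851717672992089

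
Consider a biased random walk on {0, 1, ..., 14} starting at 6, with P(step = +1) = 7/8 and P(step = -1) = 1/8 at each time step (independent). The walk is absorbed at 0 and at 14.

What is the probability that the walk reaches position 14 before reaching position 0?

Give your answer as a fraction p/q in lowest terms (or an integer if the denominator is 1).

Biased walk: p = 7/8, q = 1/8, r = q/p = 1/7
Gambler's ruin: P(hit 14 before 0 | start at 6) = (1 - r^a)/(1 - r^N)
r^6 = 1/117649; r^14 = 1/678223072849
P = (1 - 1/117649) / (1 - 1/678223072849) = 117648/117649 / 678223072848/678223072849 = 14129527251/14129647351

Answer: 14129527251/14129647351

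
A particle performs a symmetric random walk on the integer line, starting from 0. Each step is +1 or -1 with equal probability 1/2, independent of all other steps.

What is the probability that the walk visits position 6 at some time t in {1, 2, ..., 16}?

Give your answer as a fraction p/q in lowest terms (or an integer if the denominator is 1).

Answer: 4701/32768

Derivation:
Count via complement. Let g(t,s) = #length-t paths at position s with S_1..S_t all ≠ 6.
g(t,s) = g(t-1,s-1) + g(t-1,s+1) for s ≠ 6; g(t,6) = 0.
t=0: g(0,0)=1
t=1: g(1,-1)=1 g(1,1)=1
t=2: g(2,-2)=1 g(2,0)=2 g(2,2)=1
t=3: g(3,-3)=1 g(3,-1)=3 g(3,1)=3 g(3,3)=1
t=4: g(4,-4)=1 g(4,-2)=4 g(4,0)=6 g(4,2)=4 g(4,4)=1
t=5: g(5,-5)=1 g(5,-3)=5 g(5,-1)=10 g(5,1)=10 g(5,3)=5 g(5,5)=1
t=6: g(6,-6)=1 g(6,-4)=6 g(6,-2)=15 g(6,0)=20 g(6,2)=15 g(6,4)=6
t=7: g(7,-7)=1 g(7,-5)=7 g(7,-3)=21 g(7,-1)=35 g(7,1)=35 g(7,3)=21 g(7,5)=6
t=8: g(8,-8)=1 g(8,-6)=8 g(8,-4)=28 g(8,-2)=56 g(8,0)=70 g(8,2)=56 g(8,4)=27
t=9: g(9,-9)=1 g(9,-7)=9 g(9,-5)=36 g(9,-3)=84 g(9,-1)=126 g(9,1)=126 g(9,3)=83 g(9,5)=27
t=10: g(10,-10)=1 g(10,-8)=10 g(10,-6)=45 g(10,-4)=120 g(10,-2)=210 g(10,0)=252 g(10,2)=209 g(10,4)=110
t=11: g(11,-11)=1 g(11,-9)=11 g(11,-7)=55 g(11,-5)=165 g(11,-3)=330 g(11,-1)=462 g(11,1)=461 g(11,3)=319 g(11,5)=110
t=12: g(12,-12)=1 g(12,-10)=12 g(12,-8)=66 g(12,-6)=220 g(12,-4)=495 g(12,-2)=792 g(12,0)=923 g(12,2)=780 g(12,4)=429
t=13: g(13,-13)=1 g(13,-11)=13 g(13,-9)=78 g(13,-7)=286 g(13,-5)=715 g(13,-3)=1287 g(13,-1)=1715 g(13,1)=1703 g(13,3)=1209 g(13,5)=429
t=14: g(14,-14)=1 g(14,-12)=14 g(14,-10)=91 g(14,-8)=364 g(14,-6)=1001 g(14,-4)=2002 g(14,-2)=3002 g(14,0)=3418 g(14,2)=2912 g(14,4)=1638
t=15: g(15,-15)=1 g(15,-13)=15 g(15,-11)=105 g(15,-9)=455 g(15,-7)=1365 g(15,-5)=3003 g(15,-3)=5004 g(15,-1)=6420 g(15,1)=6330 g(15,3)=4550 g(15,5)=1638
t=16: g(16,-16)=1 g(16,-14)=16 g(16,-12)=120 g(16,-10)=560 g(16,-8)=1820 g(16,-6)=4368 g(16,-4)=8007 g(16,-2)=11424 g(16,0)=12750 g(16,2)=10880 g(16,4)=6188
Paths never hitting 6: Σ_s g(16,s) = 56134
Paths hitting 6: 2^16 - 56134 = 9402
P = 9402/65536 = 4701/32768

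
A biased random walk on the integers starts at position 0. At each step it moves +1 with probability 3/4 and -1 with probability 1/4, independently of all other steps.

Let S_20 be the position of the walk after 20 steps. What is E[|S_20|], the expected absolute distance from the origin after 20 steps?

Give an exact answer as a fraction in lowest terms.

Answer: 688595264765/68719476736

Derivation:
S_20 takes values m ≡ 0 (mod 2) with |m| ≤ 20; P(S_20=m) = C(20,(20+m)/2) · (3/4)^((20+m)/2) · (1/4)^((20-m)/2).
Distribution: P(S=-20)=1/1099511627776, P(S=-18)=15/274877906944, P(S=-16)=855/549755813888, P(S=-14)=7695/274877906944, P(S=-12)=392445/1099511627776, P(S=-10)=235467/68719476736, P(S=-8)=3532005/137438953472, P(S=-6)=10596015/68719476736, P(S=-4)=413244585/549755813888, P(S=-2)=413244585/137438953472, P(S=0)=2727414261/274877906944, P(S=2)=3719201265/137438953472, P(S=4)=33472811385/549755813888, P(S=6)=7724494935/68719476736, P(S=8)=23173484805/137438953472, P(S=10)=13904090883/68719476736, P(S=12)=208561363245/1099511627776, P(S=14)=36804946455/274877906944, P(S=16)=36804946455/549755813888, P(S=18)=5811307335/274877906944, P(S=20)=3486784401/1099511627776
E[|S_20|] = Σ_m |m|·P(S_20=m) = 688595264765/68719476736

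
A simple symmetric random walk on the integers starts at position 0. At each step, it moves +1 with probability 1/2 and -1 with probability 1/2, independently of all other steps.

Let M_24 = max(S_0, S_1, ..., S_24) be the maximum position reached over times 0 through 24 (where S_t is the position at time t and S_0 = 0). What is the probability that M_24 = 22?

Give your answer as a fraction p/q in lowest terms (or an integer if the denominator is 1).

Let M_24 = max(S_0,...,S_24). Use the reflection principle: for j ≥ 1, #{paths with M_24 ≥ j} = #{S_24 ≥ j} + #{S_24 ≥ j+1}.
By reflection, #{M_24 ≥ 22} = #{S_24 ≥ 22} + #{S_24 ≥ 23} = 25 + 1 = 26.
#{M_24 ≥ 23} = #{S_24 ≥ 23} + #{S_24 ≥ 24} = 1 + 1 = 2.
#{M_24 = 22} = 26 - 2 = 24.
P(M_24 = 22) = 24/16777216 = 3/2097152

Answer: 3/2097152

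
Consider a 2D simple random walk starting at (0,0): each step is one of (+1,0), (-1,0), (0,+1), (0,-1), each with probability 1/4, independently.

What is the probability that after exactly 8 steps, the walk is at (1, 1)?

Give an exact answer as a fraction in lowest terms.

Let h be the number of horizontal steps (so 8-h are vertical). To end at (1,1) need (h+1)/2 right-steps and ((8-h)+1)/2 up-steps.
Sum over h with 1 ≤ h ≤ 7, h ≡ 1 (mod 2), 8-h ≡ 1 (mod 2):
h=1: C(8,1)·C(1,1)·C(7,4) = 8·1·35 = 280
h=3: C(8,3)·C(3,2)·C(5,3) = 56·3·10 = 1680
h=5: C(8,5)·C(5,3)·C(3,2) = 56·10·3 = 1680
h=7: C(8,7)·C(7,4)·C(1,1) = 8·35·1 = 280
Total favorable: 3920
Total paths: 4^8 = 65536
P = 3920/65536 = 245/4096

Answer: 245/4096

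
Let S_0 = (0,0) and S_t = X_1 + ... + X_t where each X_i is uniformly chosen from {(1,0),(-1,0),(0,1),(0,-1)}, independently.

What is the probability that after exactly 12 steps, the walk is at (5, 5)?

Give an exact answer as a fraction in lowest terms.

Answer: 693/1048576

Derivation:
Let h be the number of horizontal steps (so 12-h are vertical). To end at (5,5) need (h+5)/2 right-steps and ((12-h)+5)/2 up-steps.
Sum over h with 5 ≤ h ≤ 7, h ≡ 1 (mod 2), 12-h ≡ 1 (mod 2):
h=5: C(12,5)·C(5,5)·C(7,6) = 792·1·7 = 5544
h=7: C(12,7)·C(7,6)·C(5,5) = 792·7·1 = 5544
Total favorable: 11088
Total paths: 4^12 = 16777216
P = 11088/16777216 = 693/1048576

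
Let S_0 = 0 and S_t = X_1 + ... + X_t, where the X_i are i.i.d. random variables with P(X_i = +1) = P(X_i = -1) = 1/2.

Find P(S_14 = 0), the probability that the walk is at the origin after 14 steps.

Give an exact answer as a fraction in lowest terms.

Answer: 429/2048

Derivation:
To return to 0 after 14 steps: need exactly 7 steps of +1 and 7 of -1.
Favorable paths: C(14,7) = 3432
Total paths: 2^14 = 16384
P = 3432/16384 = 429/2048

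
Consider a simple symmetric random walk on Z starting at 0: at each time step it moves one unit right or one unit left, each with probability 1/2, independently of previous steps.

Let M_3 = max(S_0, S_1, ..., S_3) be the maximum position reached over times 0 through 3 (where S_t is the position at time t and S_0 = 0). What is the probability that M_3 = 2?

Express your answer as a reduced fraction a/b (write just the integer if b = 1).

Let M_3 = max(S_0,...,S_3). Use the reflection principle: for j ≥ 1, #{paths with M_3 ≥ j} = #{S_3 ≥ j} + #{S_3 ≥ j+1}.
By reflection, #{M_3 ≥ 2} = #{S_3 ≥ 2} + #{S_3 ≥ 3} = 1 + 1 = 2.
#{M_3 ≥ 3} = #{S_3 ≥ 3} + #{S_3 ≥ 4} = 1 + 0 = 1.
#{M_3 = 2} = 2 - 1 = 1.
P(M_3 = 2) = 1/8 = 1/8

Answer: 1/8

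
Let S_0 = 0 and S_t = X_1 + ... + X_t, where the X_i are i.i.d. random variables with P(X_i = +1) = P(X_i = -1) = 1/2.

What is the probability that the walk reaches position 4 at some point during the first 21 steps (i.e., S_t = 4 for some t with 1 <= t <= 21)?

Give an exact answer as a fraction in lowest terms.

Answer: 200965/524288

Derivation:
Count via complement. Let g(t,s) = #length-t paths at position s with S_1..S_t all ≠ 4.
g(t,s) = g(t-1,s-1) + g(t-1,s+1) for s ≠ 4; g(t,4) = 0.
t=0: g(0,0)=1
t=1: g(1,-1)=1 g(1,1)=1
t=2: g(2,-2)=1 g(2,0)=2 g(2,2)=1
t=3: g(3,-3)=1 g(3,-1)=3 g(3,1)=3 g(3,3)=1
t=4: g(4,-4)=1 g(4,-2)=4 g(4,0)=6 g(4,2)=4
t=5: g(5,-5)=1 g(5,-3)=5 g(5,-1)=10 g(5,1)=10 g(5,3)=4
t=6: g(6,-6)=1 g(6,-4)=6 g(6,-2)=15 g(6,0)=20 g(6,2)=14
t=7: g(7,-7)=1 g(7,-5)=7 g(7,-3)=21 g(7,-1)=35 g(7,1)=34 g(7,3)=14
t=8: g(8,-8)=1 g(8,-6)=8 g(8,-4)=28 g(8,-2)=56 g(8,0)=69 g(8,2)=48
t=9: g(9,-9)=1 g(9,-7)=9 g(9,-5)=36 g(9,-3)=84 g(9,-1)=125 g(9,1)=117 g(9,3)=48
t=10: g(10,-10)=1 g(10,-8)=10 g(10,-6)=45 g(10,-4)=120 g(10,-2)=209 g(10,0)=242 g(10,2)=165
t=11: g(11,-11)=1 g(11,-9)=11 g(11,-7)=55 g(11,-5)=165 g(11,-3)=329 g(11,-1)=451 g(11,1)=407 g(11,3)=165
t=12: g(12,-12)=1 g(12,-10)=12 g(12,-8)=66 g(12,-6)=220 g(12,-4)=494 g(12,-2)=780 g(12,0)=858 g(12,2)=572
t=13: g(13,-13)=1 g(13,-11)=13 g(13,-9)=78 g(13,-7)=286 g(13,-5)=714 g(13,-3)=1274 g(13,-1)=1638 g(13,1)=1430 g(13,3)=572
t=14: g(14,-14)=1 g(14,-12)=14 g(14,-10)=91 g(14,-8)=364 g(14,-6)=1000 g(14,-4)=1988 g(14,-2)=2912 g(14,0)=3068 g(14,2)=2002
t=15: g(15,-15)=1 g(15,-13)=15 g(15,-11)=105 g(15,-9)=455 g(15,-7)=1364 g(15,-5)=2988 g(15,-3)=4900 g(15,-1)=5980 g(15,1)=5070 g(15,3)=2002
t=16: g(16,-16)=1 g(16,-14)=16 g(16,-12)=120 g(16,-10)=560 g(16,-8)=1819 g(16,-6)=4352 g(16,-4)=7888 g(16,-2)=10880 g(16,0)=11050 g(16,2)=7072
t=17: g(17,-17)=1 g(17,-15)=17 g(17,-13)=136 g(17,-11)=680 g(17,-9)=2379 g(17,-7)=6171 g(17,-5)=12240 g(17,-3)=18768 g(17,-1)=21930 g(17,1)=18122 g(17,3)=7072
t=18: g(18,-18)=1 g(18,-16)=18 g(18,-14)=153 g(18,-12)=816 g(18,-10)=3059 g(18,-8)=8550 g(18,-6)=18411 g(18,-4)=31008 g(18,-2)=40698 g(18,0)=40052 g(18,2)=25194
t=19: g(19,-19)=1 g(19,-17)=19 g(19,-15)=171 g(19,-13)=969 g(19,-11)=3875 g(19,-9)=11609 g(19,-7)=26961 g(19,-5)=49419 g(19,-3)=71706 g(19,-1)=80750 g(19,1)=65246 g(19,3)=25194
t=20: g(20,-20)=1 g(20,-18)=20 g(20,-16)=190 g(20,-14)=1140 g(20,-12)=4844 g(20,-10)=15484 g(20,-8)=38570 g(20,-6)=76380 g(20,-4)=121125 g(20,-2)=152456 g(20,0)=145996 g(20,2)=90440
t=21: g(21,-21)=1 g(21,-19)=21 g(21,-17)=210 g(21,-15)=1330 g(21,-13)=5984 g(21,-11)=20328 g(21,-9)=54054 g(21,-7)=114950 g(21,-5)=197505 g(21,-3)=273581 g(21,-1)=298452 g(21,1)=236436 g(21,3)=90440
Paths never hitting 4: Σ_s g(21,s) = 1293292
Paths hitting 4: 2^21 - 1293292 = 803860
P = 803860/2097152 = 200965/524288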